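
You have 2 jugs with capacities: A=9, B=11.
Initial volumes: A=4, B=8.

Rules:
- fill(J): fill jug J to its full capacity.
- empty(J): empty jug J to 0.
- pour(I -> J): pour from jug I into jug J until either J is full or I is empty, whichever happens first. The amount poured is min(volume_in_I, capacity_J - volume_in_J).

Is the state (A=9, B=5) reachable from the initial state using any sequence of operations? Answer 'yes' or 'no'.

BFS from (A=4, B=8):
  1. pour(B -> A) -> (A=9 B=3)
  2. empty(A) -> (A=0 B=3)
  3. pour(B -> A) -> (A=3 B=0)
  4. fill(B) -> (A=3 B=11)
  5. pour(B -> A) -> (A=9 B=5)
Target reached → yes.

Answer: yes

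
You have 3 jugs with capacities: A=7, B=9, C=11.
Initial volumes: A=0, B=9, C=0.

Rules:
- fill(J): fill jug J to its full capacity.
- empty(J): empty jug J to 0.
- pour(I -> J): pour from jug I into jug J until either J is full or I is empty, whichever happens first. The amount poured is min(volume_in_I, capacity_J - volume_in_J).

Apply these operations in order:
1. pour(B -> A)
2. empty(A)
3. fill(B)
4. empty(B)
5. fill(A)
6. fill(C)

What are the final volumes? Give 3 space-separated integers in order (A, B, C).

Step 1: pour(B -> A) -> (A=7 B=2 C=0)
Step 2: empty(A) -> (A=0 B=2 C=0)
Step 3: fill(B) -> (A=0 B=9 C=0)
Step 4: empty(B) -> (A=0 B=0 C=0)
Step 5: fill(A) -> (A=7 B=0 C=0)
Step 6: fill(C) -> (A=7 B=0 C=11)

Answer: 7 0 11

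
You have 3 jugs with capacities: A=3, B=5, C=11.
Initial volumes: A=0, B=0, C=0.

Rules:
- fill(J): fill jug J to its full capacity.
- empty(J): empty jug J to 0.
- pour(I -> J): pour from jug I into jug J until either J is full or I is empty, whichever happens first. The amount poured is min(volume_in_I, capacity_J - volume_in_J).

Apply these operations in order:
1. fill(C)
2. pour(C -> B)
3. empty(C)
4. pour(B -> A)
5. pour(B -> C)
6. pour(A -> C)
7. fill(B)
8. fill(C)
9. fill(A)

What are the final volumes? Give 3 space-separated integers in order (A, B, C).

Answer: 3 5 11

Derivation:
Step 1: fill(C) -> (A=0 B=0 C=11)
Step 2: pour(C -> B) -> (A=0 B=5 C=6)
Step 3: empty(C) -> (A=0 B=5 C=0)
Step 4: pour(B -> A) -> (A=3 B=2 C=0)
Step 5: pour(B -> C) -> (A=3 B=0 C=2)
Step 6: pour(A -> C) -> (A=0 B=0 C=5)
Step 7: fill(B) -> (A=0 B=5 C=5)
Step 8: fill(C) -> (A=0 B=5 C=11)
Step 9: fill(A) -> (A=3 B=5 C=11)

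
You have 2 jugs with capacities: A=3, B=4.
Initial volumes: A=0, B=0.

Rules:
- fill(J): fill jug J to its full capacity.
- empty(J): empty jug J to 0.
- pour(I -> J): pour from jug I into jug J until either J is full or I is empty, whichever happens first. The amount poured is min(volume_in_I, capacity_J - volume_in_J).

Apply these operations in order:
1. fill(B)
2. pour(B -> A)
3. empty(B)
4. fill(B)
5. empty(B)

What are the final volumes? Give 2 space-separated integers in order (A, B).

Step 1: fill(B) -> (A=0 B=4)
Step 2: pour(B -> A) -> (A=3 B=1)
Step 3: empty(B) -> (A=3 B=0)
Step 4: fill(B) -> (A=3 B=4)
Step 5: empty(B) -> (A=3 B=0)

Answer: 3 0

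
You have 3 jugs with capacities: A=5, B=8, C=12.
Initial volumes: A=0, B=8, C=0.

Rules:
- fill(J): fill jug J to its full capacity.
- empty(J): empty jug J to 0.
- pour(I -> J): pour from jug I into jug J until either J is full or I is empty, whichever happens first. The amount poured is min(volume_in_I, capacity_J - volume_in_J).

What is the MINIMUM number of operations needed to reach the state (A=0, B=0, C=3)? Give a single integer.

Answer: 3

Derivation:
BFS from (A=0, B=8, C=0). One shortest path:
  1. pour(B -> A) -> (A=5 B=3 C=0)
  2. empty(A) -> (A=0 B=3 C=0)
  3. pour(B -> C) -> (A=0 B=0 C=3)
Reached target in 3 moves.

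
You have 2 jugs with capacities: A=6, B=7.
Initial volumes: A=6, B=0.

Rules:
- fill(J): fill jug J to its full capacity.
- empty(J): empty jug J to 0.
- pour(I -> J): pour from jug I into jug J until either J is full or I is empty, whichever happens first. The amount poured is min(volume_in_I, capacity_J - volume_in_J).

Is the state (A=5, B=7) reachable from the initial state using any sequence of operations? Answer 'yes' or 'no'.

Answer: yes

Derivation:
BFS from (A=6, B=0):
  1. pour(A -> B) -> (A=0 B=6)
  2. fill(A) -> (A=6 B=6)
  3. pour(A -> B) -> (A=5 B=7)
Target reached → yes.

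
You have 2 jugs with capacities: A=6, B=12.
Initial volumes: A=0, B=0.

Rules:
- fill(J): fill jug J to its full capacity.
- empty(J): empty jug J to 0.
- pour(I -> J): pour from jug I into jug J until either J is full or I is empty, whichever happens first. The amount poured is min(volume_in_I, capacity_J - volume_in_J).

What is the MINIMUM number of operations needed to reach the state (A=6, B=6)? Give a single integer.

BFS from (A=0, B=0). One shortest path:
  1. fill(B) -> (A=0 B=12)
  2. pour(B -> A) -> (A=6 B=6)
Reached target in 2 moves.

Answer: 2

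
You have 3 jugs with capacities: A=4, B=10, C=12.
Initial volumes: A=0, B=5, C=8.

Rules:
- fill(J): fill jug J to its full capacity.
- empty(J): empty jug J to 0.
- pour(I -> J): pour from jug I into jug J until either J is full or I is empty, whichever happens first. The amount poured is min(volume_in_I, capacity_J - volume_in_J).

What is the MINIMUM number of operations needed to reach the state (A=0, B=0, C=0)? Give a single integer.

Answer: 2

Derivation:
BFS from (A=0, B=5, C=8). One shortest path:
  1. empty(B) -> (A=0 B=0 C=8)
  2. empty(C) -> (A=0 B=0 C=0)
Reached target in 2 moves.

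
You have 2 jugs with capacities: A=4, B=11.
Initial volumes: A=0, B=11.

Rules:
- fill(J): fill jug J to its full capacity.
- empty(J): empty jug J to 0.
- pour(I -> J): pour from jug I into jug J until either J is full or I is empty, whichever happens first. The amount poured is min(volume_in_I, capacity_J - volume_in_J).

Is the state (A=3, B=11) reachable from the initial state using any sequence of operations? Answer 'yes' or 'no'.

BFS from (A=0, B=11):
  1. pour(B -> A) -> (A=4 B=7)
  2. empty(A) -> (A=0 B=7)
  3. pour(B -> A) -> (A=4 B=3)
  4. empty(A) -> (A=0 B=3)
  5. pour(B -> A) -> (A=3 B=0)
  6. fill(B) -> (A=3 B=11)
Target reached → yes.

Answer: yes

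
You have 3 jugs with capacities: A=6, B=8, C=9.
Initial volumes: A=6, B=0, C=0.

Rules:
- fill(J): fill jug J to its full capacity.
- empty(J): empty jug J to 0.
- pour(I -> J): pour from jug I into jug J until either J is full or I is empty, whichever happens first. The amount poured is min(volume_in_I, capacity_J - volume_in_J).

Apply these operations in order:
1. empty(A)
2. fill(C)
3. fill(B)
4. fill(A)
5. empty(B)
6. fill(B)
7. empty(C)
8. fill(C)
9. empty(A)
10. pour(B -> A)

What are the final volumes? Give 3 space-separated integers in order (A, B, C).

Answer: 6 2 9

Derivation:
Step 1: empty(A) -> (A=0 B=0 C=0)
Step 2: fill(C) -> (A=0 B=0 C=9)
Step 3: fill(B) -> (A=0 B=8 C=9)
Step 4: fill(A) -> (A=6 B=8 C=9)
Step 5: empty(B) -> (A=6 B=0 C=9)
Step 6: fill(B) -> (A=6 B=8 C=9)
Step 7: empty(C) -> (A=6 B=8 C=0)
Step 8: fill(C) -> (A=6 B=8 C=9)
Step 9: empty(A) -> (A=0 B=8 C=9)
Step 10: pour(B -> A) -> (A=6 B=2 C=9)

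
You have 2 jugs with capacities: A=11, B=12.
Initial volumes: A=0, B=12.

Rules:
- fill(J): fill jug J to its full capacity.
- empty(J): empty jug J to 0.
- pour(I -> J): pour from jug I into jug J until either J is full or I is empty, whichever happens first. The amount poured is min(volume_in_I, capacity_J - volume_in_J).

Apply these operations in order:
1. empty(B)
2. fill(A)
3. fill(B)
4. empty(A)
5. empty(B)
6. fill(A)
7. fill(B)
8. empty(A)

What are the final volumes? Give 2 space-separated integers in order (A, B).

Answer: 0 12

Derivation:
Step 1: empty(B) -> (A=0 B=0)
Step 2: fill(A) -> (A=11 B=0)
Step 3: fill(B) -> (A=11 B=12)
Step 4: empty(A) -> (A=0 B=12)
Step 5: empty(B) -> (A=0 B=0)
Step 6: fill(A) -> (A=11 B=0)
Step 7: fill(B) -> (A=11 B=12)
Step 8: empty(A) -> (A=0 B=12)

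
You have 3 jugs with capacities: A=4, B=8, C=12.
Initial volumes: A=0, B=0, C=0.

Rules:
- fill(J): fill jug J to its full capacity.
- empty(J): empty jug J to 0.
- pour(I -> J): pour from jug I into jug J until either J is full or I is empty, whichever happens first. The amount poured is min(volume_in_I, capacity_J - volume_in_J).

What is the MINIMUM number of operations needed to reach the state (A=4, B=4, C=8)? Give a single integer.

Answer: 4

Derivation:
BFS from (A=0, B=0, C=0). One shortest path:
  1. fill(A) -> (A=4 B=0 C=0)
  2. fill(C) -> (A=4 B=0 C=12)
  3. pour(A -> B) -> (A=0 B=4 C=12)
  4. pour(C -> A) -> (A=4 B=4 C=8)
Reached target in 4 moves.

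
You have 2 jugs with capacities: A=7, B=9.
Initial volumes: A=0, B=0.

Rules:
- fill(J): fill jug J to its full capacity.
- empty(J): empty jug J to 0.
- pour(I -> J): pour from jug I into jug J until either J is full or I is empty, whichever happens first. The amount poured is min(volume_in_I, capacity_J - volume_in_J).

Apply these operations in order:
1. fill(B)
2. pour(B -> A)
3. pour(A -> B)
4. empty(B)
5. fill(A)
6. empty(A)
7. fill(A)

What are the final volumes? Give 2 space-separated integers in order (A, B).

Step 1: fill(B) -> (A=0 B=9)
Step 2: pour(B -> A) -> (A=7 B=2)
Step 3: pour(A -> B) -> (A=0 B=9)
Step 4: empty(B) -> (A=0 B=0)
Step 5: fill(A) -> (A=7 B=0)
Step 6: empty(A) -> (A=0 B=0)
Step 7: fill(A) -> (A=7 B=0)

Answer: 7 0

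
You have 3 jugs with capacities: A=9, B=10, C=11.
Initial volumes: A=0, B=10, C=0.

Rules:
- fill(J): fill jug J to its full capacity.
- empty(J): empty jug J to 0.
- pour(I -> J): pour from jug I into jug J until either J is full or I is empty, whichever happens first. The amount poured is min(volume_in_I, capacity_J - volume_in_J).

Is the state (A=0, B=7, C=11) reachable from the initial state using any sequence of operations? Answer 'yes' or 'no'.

BFS from (A=0, B=10, C=0):
  1. fill(A) -> (A=9 B=10 C=0)
  2. empty(B) -> (A=9 B=0 C=0)
  3. pour(A -> B) -> (A=0 B=9 C=0)
  4. fill(A) -> (A=9 B=9 C=0)
  5. pour(A -> C) -> (A=0 B=9 C=9)
  6. pour(B -> C) -> (A=0 B=7 C=11)
Target reached → yes.

Answer: yes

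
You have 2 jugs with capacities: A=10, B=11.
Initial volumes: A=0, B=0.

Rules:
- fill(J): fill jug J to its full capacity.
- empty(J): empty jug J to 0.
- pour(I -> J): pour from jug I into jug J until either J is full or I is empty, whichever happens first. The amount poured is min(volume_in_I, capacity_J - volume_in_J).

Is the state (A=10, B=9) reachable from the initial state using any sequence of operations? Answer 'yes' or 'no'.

BFS from (A=0, B=0):
  1. fill(A) -> (A=10 B=0)
  2. pour(A -> B) -> (A=0 B=10)
  3. fill(A) -> (A=10 B=10)
  4. pour(A -> B) -> (A=9 B=11)
  5. empty(B) -> (A=9 B=0)
  6. pour(A -> B) -> (A=0 B=9)
  7. fill(A) -> (A=10 B=9)
Target reached → yes.

Answer: yes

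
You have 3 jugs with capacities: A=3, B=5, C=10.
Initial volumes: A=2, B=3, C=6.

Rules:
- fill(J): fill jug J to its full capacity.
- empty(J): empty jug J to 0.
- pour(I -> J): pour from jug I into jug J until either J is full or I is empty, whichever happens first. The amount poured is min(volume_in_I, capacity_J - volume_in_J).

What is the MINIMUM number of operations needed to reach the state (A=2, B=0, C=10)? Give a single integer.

BFS from (A=2, B=3, C=6). One shortest path:
  1. empty(B) -> (A=2 B=0 C=6)
  2. fill(C) -> (A=2 B=0 C=10)
Reached target in 2 moves.

Answer: 2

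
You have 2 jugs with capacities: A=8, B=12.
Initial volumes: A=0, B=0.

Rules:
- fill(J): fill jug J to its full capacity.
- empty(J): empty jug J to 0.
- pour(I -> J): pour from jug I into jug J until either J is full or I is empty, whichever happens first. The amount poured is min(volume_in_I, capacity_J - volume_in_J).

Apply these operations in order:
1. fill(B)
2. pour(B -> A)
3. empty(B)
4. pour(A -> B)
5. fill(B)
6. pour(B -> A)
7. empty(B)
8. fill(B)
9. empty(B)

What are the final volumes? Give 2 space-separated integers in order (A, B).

Answer: 8 0

Derivation:
Step 1: fill(B) -> (A=0 B=12)
Step 2: pour(B -> A) -> (A=8 B=4)
Step 3: empty(B) -> (A=8 B=0)
Step 4: pour(A -> B) -> (A=0 B=8)
Step 5: fill(B) -> (A=0 B=12)
Step 6: pour(B -> A) -> (A=8 B=4)
Step 7: empty(B) -> (A=8 B=0)
Step 8: fill(B) -> (A=8 B=12)
Step 9: empty(B) -> (A=8 B=0)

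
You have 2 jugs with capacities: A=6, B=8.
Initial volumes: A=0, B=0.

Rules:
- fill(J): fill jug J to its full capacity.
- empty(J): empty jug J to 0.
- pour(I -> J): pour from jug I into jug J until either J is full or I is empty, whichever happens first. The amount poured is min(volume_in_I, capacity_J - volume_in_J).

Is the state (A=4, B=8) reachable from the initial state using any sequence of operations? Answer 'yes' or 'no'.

Answer: yes

Derivation:
BFS from (A=0, B=0):
  1. fill(A) -> (A=6 B=0)
  2. pour(A -> B) -> (A=0 B=6)
  3. fill(A) -> (A=6 B=6)
  4. pour(A -> B) -> (A=4 B=8)
Target reached → yes.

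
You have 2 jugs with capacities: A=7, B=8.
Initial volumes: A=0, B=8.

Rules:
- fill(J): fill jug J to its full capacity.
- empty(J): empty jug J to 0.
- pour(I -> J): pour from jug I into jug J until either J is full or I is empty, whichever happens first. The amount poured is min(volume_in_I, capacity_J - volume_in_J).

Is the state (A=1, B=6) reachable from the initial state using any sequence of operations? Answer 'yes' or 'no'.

BFS explored all 30 reachable states.
Reachable set includes: (0,0), (0,1), (0,2), (0,3), (0,4), (0,5), (0,6), (0,7), (0,8), (1,0), (1,8), (2,0) ...
Target (A=1, B=6) not in reachable set → no.

Answer: no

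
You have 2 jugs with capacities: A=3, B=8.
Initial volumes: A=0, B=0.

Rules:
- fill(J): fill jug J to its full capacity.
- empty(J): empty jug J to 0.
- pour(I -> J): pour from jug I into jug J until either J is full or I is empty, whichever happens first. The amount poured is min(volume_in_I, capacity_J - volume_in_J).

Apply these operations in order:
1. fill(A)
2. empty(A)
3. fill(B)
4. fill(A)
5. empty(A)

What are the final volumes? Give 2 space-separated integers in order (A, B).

Step 1: fill(A) -> (A=3 B=0)
Step 2: empty(A) -> (A=0 B=0)
Step 3: fill(B) -> (A=0 B=8)
Step 4: fill(A) -> (A=3 B=8)
Step 5: empty(A) -> (A=0 B=8)

Answer: 0 8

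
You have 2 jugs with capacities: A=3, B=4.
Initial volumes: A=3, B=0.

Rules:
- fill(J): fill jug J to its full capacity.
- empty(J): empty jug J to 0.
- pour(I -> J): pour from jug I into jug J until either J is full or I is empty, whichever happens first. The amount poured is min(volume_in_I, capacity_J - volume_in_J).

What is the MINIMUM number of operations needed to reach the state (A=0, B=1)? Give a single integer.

BFS from (A=3, B=0). One shortest path:
  1. empty(A) -> (A=0 B=0)
  2. fill(B) -> (A=0 B=4)
  3. pour(B -> A) -> (A=3 B=1)
  4. empty(A) -> (A=0 B=1)
Reached target in 4 moves.

Answer: 4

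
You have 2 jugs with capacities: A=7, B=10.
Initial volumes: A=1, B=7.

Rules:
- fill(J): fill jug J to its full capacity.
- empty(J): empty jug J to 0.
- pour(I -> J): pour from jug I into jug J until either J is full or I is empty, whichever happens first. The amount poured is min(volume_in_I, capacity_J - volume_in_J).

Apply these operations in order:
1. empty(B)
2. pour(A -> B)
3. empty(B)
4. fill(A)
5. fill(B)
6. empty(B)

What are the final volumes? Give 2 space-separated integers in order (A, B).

Step 1: empty(B) -> (A=1 B=0)
Step 2: pour(A -> B) -> (A=0 B=1)
Step 3: empty(B) -> (A=0 B=0)
Step 4: fill(A) -> (A=7 B=0)
Step 5: fill(B) -> (A=7 B=10)
Step 6: empty(B) -> (A=7 B=0)

Answer: 7 0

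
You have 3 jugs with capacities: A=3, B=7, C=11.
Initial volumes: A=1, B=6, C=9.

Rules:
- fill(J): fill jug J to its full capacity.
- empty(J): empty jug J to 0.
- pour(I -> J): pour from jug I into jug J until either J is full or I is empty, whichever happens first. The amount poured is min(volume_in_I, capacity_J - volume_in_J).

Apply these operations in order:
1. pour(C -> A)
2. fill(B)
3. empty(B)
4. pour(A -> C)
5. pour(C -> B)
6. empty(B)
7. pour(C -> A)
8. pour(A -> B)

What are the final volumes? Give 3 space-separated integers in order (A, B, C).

Answer: 0 3 0

Derivation:
Step 1: pour(C -> A) -> (A=3 B=6 C=7)
Step 2: fill(B) -> (A=3 B=7 C=7)
Step 3: empty(B) -> (A=3 B=0 C=7)
Step 4: pour(A -> C) -> (A=0 B=0 C=10)
Step 5: pour(C -> B) -> (A=0 B=7 C=3)
Step 6: empty(B) -> (A=0 B=0 C=3)
Step 7: pour(C -> A) -> (A=3 B=0 C=0)
Step 8: pour(A -> B) -> (A=0 B=3 C=0)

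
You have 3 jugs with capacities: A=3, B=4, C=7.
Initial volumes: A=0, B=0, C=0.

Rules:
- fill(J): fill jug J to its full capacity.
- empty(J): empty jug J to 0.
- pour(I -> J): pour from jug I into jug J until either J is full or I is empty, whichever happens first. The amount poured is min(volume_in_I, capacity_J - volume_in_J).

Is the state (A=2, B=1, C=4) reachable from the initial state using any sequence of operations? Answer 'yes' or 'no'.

Answer: no

Derivation:
BFS explored all 124 reachable states.
Reachable set includes: (0,0,0), (0,0,1), (0,0,2), (0,0,3), (0,0,4), (0,0,5), (0,0,6), (0,0,7), (0,1,0), (0,1,1), (0,1,2), (0,1,3) ...
Target (A=2, B=1, C=4) not in reachable set → no.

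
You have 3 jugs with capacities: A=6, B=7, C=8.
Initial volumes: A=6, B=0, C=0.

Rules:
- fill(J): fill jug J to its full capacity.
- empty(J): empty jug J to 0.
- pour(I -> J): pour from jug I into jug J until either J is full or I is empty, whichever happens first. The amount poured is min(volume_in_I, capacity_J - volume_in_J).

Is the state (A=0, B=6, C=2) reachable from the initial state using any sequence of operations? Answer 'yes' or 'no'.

Answer: yes

Derivation:
BFS from (A=6, B=0, C=0):
  1. empty(A) -> (A=0 B=0 C=0)
  2. fill(C) -> (A=0 B=0 C=8)
  3. pour(C -> A) -> (A=6 B=0 C=2)
  4. pour(A -> B) -> (A=0 B=6 C=2)
Target reached → yes.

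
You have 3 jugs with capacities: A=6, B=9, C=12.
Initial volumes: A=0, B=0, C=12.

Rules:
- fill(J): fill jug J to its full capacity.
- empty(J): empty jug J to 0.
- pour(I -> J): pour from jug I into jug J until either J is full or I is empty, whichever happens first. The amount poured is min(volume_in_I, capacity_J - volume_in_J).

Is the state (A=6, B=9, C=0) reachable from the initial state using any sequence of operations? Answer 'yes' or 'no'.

BFS from (A=0, B=0, C=12):
  1. fill(A) -> (A=6 B=0 C=12)
  2. fill(B) -> (A=6 B=9 C=12)
  3. empty(C) -> (A=6 B=9 C=0)
Target reached → yes.

Answer: yes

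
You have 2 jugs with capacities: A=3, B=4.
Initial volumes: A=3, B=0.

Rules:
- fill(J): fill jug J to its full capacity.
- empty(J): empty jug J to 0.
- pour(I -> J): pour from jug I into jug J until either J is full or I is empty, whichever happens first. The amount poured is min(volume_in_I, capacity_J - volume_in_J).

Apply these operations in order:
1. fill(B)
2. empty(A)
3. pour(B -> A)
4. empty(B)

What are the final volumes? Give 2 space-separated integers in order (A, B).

Step 1: fill(B) -> (A=3 B=4)
Step 2: empty(A) -> (A=0 B=4)
Step 3: pour(B -> A) -> (A=3 B=1)
Step 4: empty(B) -> (A=3 B=0)

Answer: 3 0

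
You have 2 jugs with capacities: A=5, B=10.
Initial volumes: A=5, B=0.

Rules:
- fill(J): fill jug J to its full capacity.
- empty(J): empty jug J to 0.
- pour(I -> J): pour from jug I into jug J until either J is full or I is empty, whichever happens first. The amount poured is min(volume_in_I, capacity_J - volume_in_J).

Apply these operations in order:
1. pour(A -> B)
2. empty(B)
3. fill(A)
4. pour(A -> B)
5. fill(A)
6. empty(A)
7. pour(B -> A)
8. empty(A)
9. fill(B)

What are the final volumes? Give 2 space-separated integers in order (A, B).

Answer: 0 10

Derivation:
Step 1: pour(A -> B) -> (A=0 B=5)
Step 2: empty(B) -> (A=0 B=0)
Step 3: fill(A) -> (A=5 B=0)
Step 4: pour(A -> B) -> (A=0 B=5)
Step 5: fill(A) -> (A=5 B=5)
Step 6: empty(A) -> (A=0 B=5)
Step 7: pour(B -> A) -> (A=5 B=0)
Step 8: empty(A) -> (A=0 B=0)
Step 9: fill(B) -> (A=0 B=10)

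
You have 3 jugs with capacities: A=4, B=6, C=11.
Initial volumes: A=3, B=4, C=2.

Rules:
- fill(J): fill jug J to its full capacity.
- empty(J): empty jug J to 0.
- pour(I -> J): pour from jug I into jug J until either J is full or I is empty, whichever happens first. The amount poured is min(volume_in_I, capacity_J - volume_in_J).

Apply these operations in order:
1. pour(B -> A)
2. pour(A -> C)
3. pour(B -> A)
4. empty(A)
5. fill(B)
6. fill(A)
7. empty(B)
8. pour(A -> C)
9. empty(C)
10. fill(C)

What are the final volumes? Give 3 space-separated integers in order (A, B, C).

Answer: 0 0 11

Derivation:
Step 1: pour(B -> A) -> (A=4 B=3 C=2)
Step 2: pour(A -> C) -> (A=0 B=3 C=6)
Step 3: pour(B -> A) -> (A=3 B=0 C=6)
Step 4: empty(A) -> (A=0 B=0 C=6)
Step 5: fill(B) -> (A=0 B=6 C=6)
Step 6: fill(A) -> (A=4 B=6 C=6)
Step 7: empty(B) -> (A=4 B=0 C=6)
Step 8: pour(A -> C) -> (A=0 B=0 C=10)
Step 9: empty(C) -> (A=0 B=0 C=0)
Step 10: fill(C) -> (A=0 B=0 C=11)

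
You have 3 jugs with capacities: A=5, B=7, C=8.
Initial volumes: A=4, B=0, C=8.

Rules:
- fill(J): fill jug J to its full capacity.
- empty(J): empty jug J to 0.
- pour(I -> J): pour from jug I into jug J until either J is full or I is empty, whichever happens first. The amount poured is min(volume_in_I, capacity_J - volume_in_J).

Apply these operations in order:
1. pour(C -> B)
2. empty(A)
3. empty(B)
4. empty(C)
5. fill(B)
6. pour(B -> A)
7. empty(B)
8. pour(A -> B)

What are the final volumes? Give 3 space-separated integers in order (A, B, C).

Answer: 0 5 0

Derivation:
Step 1: pour(C -> B) -> (A=4 B=7 C=1)
Step 2: empty(A) -> (A=0 B=7 C=1)
Step 3: empty(B) -> (A=0 B=0 C=1)
Step 4: empty(C) -> (A=0 B=0 C=0)
Step 5: fill(B) -> (A=0 B=7 C=0)
Step 6: pour(B -> A) -> (A=5 B=2 C=0)
Step 7: empty(B) -> (A=5 B=0 C=0)
Step 8: pour(A -> B) -> (A=0 B=5 C=0)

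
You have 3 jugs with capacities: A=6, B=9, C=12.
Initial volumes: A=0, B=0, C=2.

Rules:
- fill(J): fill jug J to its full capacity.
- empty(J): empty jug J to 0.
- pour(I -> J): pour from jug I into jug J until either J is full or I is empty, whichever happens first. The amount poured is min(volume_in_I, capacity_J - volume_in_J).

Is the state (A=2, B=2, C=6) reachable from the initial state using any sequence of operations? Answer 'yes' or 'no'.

BFS explored all 158 reachable states.
Reachable set includes: (0,0,0), (0,0,2), (0,0,3), (0,0,5), (0,0,6), (0,0,8), (0,0,9), (0,0,11), (0,0,12), (0,2,0), (0,2,3), (0,2,6) ...
Target (A=2, B=2, C=6) not in reachable set → no.

Answer: no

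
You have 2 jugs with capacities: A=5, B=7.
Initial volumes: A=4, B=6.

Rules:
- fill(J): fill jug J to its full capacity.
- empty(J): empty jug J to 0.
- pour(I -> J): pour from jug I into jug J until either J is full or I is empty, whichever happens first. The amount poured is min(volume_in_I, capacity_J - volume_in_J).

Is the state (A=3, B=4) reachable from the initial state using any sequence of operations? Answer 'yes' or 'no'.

Answer: no

Derivation:
BFS explored all 25 reachable states.
Reachable set includes: (0,0), (0,1), (0,2), (0,3), (0,4), (0,5), (0,6), (0,7), (1,0), (1,7), (2,0), (2,7) ...
Target (A=3, B=4) not in reachable set → no.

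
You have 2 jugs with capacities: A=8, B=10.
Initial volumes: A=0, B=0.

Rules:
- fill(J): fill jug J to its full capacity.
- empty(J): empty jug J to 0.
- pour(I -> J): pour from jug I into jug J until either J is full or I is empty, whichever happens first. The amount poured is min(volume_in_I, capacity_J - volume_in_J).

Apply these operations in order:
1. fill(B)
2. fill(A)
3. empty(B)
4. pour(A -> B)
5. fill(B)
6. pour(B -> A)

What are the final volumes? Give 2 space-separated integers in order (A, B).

Answer: 8 2

Derivation:
Step 1: fill(B) -> (A=0 B=10)
Step 2: fill(A) -> (A=8 B=10)
Step 3: empty(B) -> (A=8 B=0)
Step 4: pour(A -> B) -> (A=0 B=8)
Step 5: fill(B) -> (A=0 B=10)
Step 6: pour(B -> A) -> (A=8 B=2)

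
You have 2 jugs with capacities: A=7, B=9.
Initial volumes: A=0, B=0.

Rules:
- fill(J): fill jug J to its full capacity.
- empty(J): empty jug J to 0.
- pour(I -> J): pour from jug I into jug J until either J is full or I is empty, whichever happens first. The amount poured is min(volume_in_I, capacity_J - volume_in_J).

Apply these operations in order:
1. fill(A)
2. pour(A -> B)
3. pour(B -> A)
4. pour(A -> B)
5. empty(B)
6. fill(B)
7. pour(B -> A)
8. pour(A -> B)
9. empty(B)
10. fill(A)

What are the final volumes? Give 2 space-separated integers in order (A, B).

Step 1: fill(A) -> (A=7 B=0)
Step 2: pour(A -> B) -> (A=0 B=7)
Step 3: pour(B -> A) -> (A=7 B=0)
Step 4: pour(A -> B) -> (A=0 B=7)
Step 5: empty(B) -> (A=0 B=0)
Step 6: fill(B) -> (A=0 B=9)
Step 7: pour(B -> A) -> (A=7 B=2)
Step 8: pour(A -> B) -> (A=0 B=9)
Step 9: empty(B) -> (A=0 B=0)
Step 10: fill(A) -> (A=7 B=0)

Answer: 7 0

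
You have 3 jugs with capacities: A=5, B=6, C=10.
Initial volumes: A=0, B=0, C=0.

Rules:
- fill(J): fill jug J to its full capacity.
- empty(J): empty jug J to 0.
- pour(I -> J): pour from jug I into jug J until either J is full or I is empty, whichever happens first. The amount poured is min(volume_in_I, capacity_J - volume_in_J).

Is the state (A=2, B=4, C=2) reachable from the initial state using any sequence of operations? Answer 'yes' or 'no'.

BFS explored all 282 reachable states.
Reachable set includes: (0,0,0), (0,0,1), (0,0,2), (0,0,3), (0,0,4), (0,0,5), (0,0,6), (0,0,7), (0,0,8), (0,0,9), (0,0,10), (0,1,0) ...
Target (A=2, B=4, C=2) not in reachable set → no.

Answer: no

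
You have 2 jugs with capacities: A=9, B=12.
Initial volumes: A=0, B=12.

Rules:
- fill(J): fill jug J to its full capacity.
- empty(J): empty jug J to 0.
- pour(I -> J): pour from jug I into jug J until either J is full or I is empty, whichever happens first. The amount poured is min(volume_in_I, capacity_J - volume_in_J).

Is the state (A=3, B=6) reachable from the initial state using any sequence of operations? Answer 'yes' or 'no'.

Answer: no

Derivation:
BFS explored all 14 reachable states.
Reachable set includes: (0,0), (0,3), (0,6), (0,9), (0,12), (3,0), (3,12), (6,0), (6,12), (9,0), (9,3), (9,6) ...
Target (A=3, B=6) not in reachable set → no.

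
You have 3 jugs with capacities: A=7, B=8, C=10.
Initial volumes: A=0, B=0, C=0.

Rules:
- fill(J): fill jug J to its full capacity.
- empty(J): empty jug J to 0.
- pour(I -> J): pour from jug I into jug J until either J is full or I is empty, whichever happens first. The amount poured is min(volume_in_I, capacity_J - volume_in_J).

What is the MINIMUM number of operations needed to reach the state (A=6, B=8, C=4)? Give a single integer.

Answer: 8

Derivation:
BFS from (A=0, B=0, C=0). One shortest path:
  1. fill(B) -> (A=0 B=8 C=0)
  2. pour(B -> A) -> (A=7 B=1 C=0)
  3. pour(A -> C) -> (A=0 B=1 C=7)
  4. pour(B -> A) -> (A=1 B=0 C=7)
  5. pour(C -> B) -> (A=1 B=7 C=0)
  6. fill(C) -> (A=1 B=7 C=10)
  7. pour(C -> A) -> (A=7 B=7 C=4)
  8. pour(A -> B) -> (A=6 B=8 C=4)
Reached target in 8 moves.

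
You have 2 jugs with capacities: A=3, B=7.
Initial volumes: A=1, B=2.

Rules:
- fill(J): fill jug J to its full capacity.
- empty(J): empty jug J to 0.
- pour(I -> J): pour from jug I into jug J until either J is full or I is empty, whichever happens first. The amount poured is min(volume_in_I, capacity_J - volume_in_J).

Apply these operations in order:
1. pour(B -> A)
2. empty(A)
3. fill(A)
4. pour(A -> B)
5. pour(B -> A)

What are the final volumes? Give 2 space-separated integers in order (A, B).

Answer: 3 0

Derivation:
Step 1: pour(B -> A) -> (A=3 B=0)
Step 2: empty(A) -> (A=0 B=0)
Step 3: fill(A) -> (A=3 B=0)
Step 4: pour(A -> B) -> (A=0 B=3)
Step 5: pour(B -> A) -> (A=3 B=0)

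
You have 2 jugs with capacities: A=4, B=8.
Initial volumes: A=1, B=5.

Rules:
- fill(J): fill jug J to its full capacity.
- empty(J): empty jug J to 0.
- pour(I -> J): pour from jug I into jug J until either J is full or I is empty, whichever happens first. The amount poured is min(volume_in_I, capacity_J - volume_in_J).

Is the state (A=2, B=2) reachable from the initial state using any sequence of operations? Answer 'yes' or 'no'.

BFS explored all 19 reachable states.
Reachable set includes: (0,0), (0,1), (0,2), (0,4), (0,5), (0,6), (0,8), (1,0), (1,5), (1,8), (2,0), (2,8) ...
Target (A=2, B=2) not in reachable set → no.

Answer: no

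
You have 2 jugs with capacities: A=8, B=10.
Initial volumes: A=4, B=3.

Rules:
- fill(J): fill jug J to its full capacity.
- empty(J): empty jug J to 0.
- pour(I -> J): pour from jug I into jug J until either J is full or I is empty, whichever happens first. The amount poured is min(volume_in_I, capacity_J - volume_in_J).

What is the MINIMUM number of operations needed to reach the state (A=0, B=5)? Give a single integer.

BFS from (A=4, B=3). One shortest path:
  1. empty(A) -> (A=0 B=3)
  2. pour(B -> A) -> (A=3 B=0)
  3. fill(B) -> (A=3 B=10)
  4. pour(B -> A) -> (A=8 B=5)
  5. empty(A) -> (A=0 B=5)
Reached target in 5 moves.

Answer: 5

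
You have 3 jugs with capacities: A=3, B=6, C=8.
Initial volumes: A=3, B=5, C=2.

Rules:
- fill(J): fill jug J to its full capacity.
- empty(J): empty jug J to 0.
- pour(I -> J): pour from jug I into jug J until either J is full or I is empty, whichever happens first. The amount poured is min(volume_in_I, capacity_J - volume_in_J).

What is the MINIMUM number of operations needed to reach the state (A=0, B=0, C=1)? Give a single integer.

BFS from (A=3, B=5, C=2). One shortest path:
  1. empty(A) -> (A=0 B=5 C=2)
  2. pour(C -> B) -> (A=0 B=6 C=1)
  3. empty(B) -> (A=0 B=0 C=1)
Reached target in 3 moves.

Answer: 3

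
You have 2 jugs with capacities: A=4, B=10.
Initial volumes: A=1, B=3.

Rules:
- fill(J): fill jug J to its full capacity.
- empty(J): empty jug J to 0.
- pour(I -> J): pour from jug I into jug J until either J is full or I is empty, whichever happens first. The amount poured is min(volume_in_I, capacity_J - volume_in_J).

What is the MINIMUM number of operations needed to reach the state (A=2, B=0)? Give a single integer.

Answer: 6

Derivation:
BFS from (A=1, B=3). One shortest path:
  1. pour(A -> B) -> (A=0 B=4)
  2. fill(A) -> (A=4 B=4)
  3. pour(A -> B) -> (A=0 B=8)
  4. fill(A) -> (A=4 B=8)
  5. pour(A -> B) -> (A=2 B=10)
  6. empty(B) -> (A=2 B=0)
Reached target in 6 moves.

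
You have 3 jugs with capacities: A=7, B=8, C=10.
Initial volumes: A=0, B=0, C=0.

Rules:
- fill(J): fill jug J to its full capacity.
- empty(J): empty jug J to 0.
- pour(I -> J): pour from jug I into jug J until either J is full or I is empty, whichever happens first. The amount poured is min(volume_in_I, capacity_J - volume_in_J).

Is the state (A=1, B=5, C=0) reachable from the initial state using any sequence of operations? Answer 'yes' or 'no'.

BFS from (A=0, B=0, C=0):
  1. fill(B) -> (A=0 B=8 C=0)
  2. pour(B -> A) -> (A=7 B=1 C=0)
  3. pour(A -> C) -> (A=0 B=1 C=7)
  4. pour(B -> A) -> (A=1 B=0 C=7)
  5. fill(B) -> (A=1 B=8 C=7)
  6. pour(B -> C) -> (A=1 B=5 C=10)
  7. empty(C) -> (A=1 B=5 C=0)
Target reached → yes.

Answer: yes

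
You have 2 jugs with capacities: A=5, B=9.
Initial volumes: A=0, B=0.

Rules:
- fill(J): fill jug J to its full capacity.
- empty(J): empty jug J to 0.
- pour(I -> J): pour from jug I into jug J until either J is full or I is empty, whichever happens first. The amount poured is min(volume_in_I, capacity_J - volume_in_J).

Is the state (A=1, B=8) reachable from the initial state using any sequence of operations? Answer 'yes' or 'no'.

BFS explored all 28 reachable states.
Reachable set includes: (0,0), (0,1), (0,2), (0,3), (0,4), (0,5), (0,6), (0,7), (0,8), (0,9), (1,0), (1,9) ...
Target (A=1, B=8) not in reachable set → no.

Answer: no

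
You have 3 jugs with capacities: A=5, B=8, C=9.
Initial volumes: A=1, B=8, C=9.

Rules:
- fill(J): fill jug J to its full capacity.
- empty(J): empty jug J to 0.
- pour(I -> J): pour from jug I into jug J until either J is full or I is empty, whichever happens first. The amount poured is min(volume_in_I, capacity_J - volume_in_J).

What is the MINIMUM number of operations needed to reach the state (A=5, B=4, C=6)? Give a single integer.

BFS from (A=1, B=8, C=9). One shortest path:
  1. empty(B) -> (A=1 B=0 C=9)
  2. pour(C -> B) -> (A=1 B=8 C=1)
  3. pour(B -> A) -> (A=5 B=4 C=1)
  4. pour(A -> C) -> (A=0 B=4 C=6)
  5. fill(A) -> (A=5 B=4 C=6)
Reached target in 5 moves.

Answer: 5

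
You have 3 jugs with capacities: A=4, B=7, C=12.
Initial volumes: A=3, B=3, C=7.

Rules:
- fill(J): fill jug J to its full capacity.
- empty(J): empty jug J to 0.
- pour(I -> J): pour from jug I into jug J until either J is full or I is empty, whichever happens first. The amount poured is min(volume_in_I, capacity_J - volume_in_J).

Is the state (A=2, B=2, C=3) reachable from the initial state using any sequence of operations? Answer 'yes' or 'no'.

BFS explored all 323 reachable states.
Reachable set includes: (0,0,0), (0,0,1), (0,0,2), (0,0,3), (0,0,4), (0,0,5), (0,0,6), (0,0,7), (0,0,8), (0,0,9), (0,0,10), (0,0,11) ...
Target (A=2, B=2, C=3) not in reachable set → no.

Answer: no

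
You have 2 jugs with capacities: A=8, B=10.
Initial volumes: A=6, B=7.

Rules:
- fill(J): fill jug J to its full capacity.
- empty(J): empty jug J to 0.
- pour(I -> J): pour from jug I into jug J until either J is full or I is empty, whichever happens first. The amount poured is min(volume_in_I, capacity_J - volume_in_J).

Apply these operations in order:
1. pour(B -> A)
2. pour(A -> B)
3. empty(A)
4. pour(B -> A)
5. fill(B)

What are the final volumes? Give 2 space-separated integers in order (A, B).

Step 1: pour(B -> A) -> (A=8 B=5)
Step 2: pour(A -> B) -> (A=3 B=10)
Step 3: empty(A) -> (A=0 B=10)
Step 4: pour(B -> A) -> (A=8 B=2)
Step 5: fill(B) -> (A=8 B=10)

Answer: 8 10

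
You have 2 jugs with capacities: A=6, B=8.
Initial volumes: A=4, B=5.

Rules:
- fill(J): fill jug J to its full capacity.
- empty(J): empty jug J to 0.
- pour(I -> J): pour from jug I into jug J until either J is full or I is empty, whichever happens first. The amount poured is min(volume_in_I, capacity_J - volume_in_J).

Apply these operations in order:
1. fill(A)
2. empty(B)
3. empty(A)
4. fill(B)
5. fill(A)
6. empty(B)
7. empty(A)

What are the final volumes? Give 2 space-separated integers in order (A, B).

Answer: 0 0

Derivation:
Step 1: fill(A) -> (A=6 B=5)
Step 2: empty(B) -> (A=6 B=0)
Step 3: empty(A) -> (A=0 B=0)
Step 4: fill(B) -> (A=0 B=8)
Step 5: fill(A) -> (A=6 B=8)
Step 6: empty(B) -> (A=6 B=0)
Step 7: empty(A) -> (A=0 B=0)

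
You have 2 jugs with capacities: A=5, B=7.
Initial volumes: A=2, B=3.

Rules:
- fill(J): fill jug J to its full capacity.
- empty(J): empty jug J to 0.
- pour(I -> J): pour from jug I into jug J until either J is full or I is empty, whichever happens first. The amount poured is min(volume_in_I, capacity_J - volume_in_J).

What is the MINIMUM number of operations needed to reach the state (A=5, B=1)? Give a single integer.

BFS from (A=2, B=3). One shortest path:
  1. fill(A) -> (A=5 B=3)
  2. pour(A -> B) -> (A=1 B=7)
  3. empty(B) -> (A=1 B=0)
  4. pour(A -> B) -> (A=0 B=1)
  5. fill(A) -> (A=5 B=1)
Reached target in 5 moves.

Answer: 5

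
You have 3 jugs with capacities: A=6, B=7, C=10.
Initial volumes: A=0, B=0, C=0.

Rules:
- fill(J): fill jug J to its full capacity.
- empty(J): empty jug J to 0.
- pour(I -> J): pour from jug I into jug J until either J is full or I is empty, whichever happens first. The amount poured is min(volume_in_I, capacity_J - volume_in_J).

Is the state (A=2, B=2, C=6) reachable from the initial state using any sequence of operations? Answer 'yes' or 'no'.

BFS explored all 346 reachable states.
Reachable set includes: (0,0,0), (0,0,1), (0,0,2), (0,0,3), (0,0,4), (0,0,5), (0,0,6), (0,0,7), (0,0,8), (0,0,9), (0,0,10), (0,1,0) ...
Target (A=2, B=2, C=6) not in reachable set → no.

Answer: no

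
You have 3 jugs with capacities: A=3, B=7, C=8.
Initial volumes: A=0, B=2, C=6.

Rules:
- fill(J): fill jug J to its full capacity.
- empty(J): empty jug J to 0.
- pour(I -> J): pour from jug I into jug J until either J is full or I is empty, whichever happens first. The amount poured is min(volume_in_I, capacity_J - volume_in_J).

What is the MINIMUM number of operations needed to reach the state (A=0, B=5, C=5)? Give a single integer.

BFS from (A=0, B=2, C=6). One shortest path:
  1. fill(C) -> (A=0 B=2 C=8)
  2. pour(C -> A) -> (A=3 B=2 C=5)
  3. pour(A -> B) -> (A=0 B=5 C=5)
Reached target in 3 moves.

Answer: 3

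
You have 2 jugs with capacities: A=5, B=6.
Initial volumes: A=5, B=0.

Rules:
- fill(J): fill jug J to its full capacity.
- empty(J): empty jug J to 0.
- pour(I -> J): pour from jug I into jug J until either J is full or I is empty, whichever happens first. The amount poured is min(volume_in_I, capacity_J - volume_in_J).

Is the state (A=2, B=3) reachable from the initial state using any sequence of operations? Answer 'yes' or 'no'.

BFS explored all 22 reachable states.
Reachable set includes: (0,0), (0,1), (0,2), (0,3), (0,4), (0,5), (0,6), (1,0), (1,6), (2,0), (2,6), (3,0) ...
Target (A=2, B=3) not in reachable set → no.

Answer: no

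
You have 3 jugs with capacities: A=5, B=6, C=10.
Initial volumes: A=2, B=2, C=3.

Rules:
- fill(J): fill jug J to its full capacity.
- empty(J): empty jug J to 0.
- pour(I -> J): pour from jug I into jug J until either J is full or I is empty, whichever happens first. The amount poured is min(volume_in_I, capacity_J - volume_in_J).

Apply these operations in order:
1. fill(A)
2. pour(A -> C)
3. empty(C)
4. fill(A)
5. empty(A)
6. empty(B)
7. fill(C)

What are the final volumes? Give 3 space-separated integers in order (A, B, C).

Answer: 0 0 10

Derivation:
Step 1: fill(A) -> (A=5 B=2 C=3)
Step 2: pour(A -> C) -> (A=0 B=2 C=8)
Step 3: empty(C) -> (A=0 B=2 C=0)
Step 4: fill(A) -> (A=5 B=2 C=0)
Step 5: empty(A) -> (A=0 B=2 C=0)
Step 6: empty(B) -> (A=0 B=0 C=0)
Step 7: fill(C) -> (A=0 B=0 C=10)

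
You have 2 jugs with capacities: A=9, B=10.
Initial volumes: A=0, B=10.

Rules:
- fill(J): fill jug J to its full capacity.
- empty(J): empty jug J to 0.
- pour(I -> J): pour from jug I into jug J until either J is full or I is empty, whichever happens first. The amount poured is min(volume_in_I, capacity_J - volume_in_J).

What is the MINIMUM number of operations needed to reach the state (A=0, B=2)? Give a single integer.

BFS from (A=0, B=10). One shortest path:
  1. pour(B -> A) -> (A=9 B=1)
  2. empty(A) -> (A=0 B=1)
  3. pour(B -> A) -> (A=1 B=0)
  4. fill(B) -> (A=1 B=10)
  5. pour(B -> A) -> (A=9 B=2)
  6. empty(A) -> (A=0 B=2)
Reached target in 6 moves.

Answer: 6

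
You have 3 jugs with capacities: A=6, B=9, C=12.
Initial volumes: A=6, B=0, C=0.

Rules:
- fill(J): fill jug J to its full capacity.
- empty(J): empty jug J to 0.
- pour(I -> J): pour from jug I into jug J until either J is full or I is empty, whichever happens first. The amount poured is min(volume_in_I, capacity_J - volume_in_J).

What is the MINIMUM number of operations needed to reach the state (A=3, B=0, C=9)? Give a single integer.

BFS from (A=6, B=0, C=0). One shortest path:
  1. pour(A -> B) -> (A=0 B=6 C=0)
  2. fill(A) -> (A=6 B=6 C=0)
  3. pour(A -> B) -> (A=3 B=9 C=0)
  4. pour(B -> C) -> (A=3 B=0 C=9)
Reached target in 4 moves.

Answer: 4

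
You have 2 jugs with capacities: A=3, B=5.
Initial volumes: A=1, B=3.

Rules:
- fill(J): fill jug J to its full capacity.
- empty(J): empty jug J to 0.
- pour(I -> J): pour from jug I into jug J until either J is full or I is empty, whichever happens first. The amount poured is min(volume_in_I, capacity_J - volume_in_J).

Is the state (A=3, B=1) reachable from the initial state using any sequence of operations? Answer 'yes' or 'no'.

Answer: yes

Derivation:
BFS from (A=1, B=3):
  1. pour(B -> A) -> (A=3 B=1)
Target reached → yes.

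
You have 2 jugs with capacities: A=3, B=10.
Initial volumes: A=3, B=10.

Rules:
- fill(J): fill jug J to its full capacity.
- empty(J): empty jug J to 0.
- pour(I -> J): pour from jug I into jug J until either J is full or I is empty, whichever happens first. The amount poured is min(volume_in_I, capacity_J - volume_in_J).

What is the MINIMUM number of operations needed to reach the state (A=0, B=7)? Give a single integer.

BFS from (A=3, B=10). One shortest path:
  1. empty(A) -> (A=0 B=10)
  2. pour(B -> A) -> (A=3 B=7)
  3. empty(A) -> (A=0 B=7)
Reached target in 3 moves.

Answer: 3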